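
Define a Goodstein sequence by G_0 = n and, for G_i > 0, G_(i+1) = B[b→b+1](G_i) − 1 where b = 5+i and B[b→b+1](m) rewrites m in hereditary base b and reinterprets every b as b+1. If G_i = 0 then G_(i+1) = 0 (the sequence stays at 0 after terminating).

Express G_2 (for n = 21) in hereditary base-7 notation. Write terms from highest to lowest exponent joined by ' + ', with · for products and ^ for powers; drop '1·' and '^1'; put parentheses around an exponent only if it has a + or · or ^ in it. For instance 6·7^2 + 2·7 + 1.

[0] 21 ≡ 4·5 + 1 (base 5). Lift 6: 25. −1: 24.
[1] 24 ≡ 4·6 (base 6). Lift 7: 28. −1: 27.

3·7 + 6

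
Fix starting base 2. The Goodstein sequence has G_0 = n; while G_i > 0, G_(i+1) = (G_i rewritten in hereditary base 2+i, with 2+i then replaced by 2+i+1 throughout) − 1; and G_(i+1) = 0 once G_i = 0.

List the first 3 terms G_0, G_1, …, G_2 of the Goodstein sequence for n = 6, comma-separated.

step 0: 6 = 2^2 + 2; sub 3 for 2: 3^3 + 3; = 30; G_1 = 30−1 = 29
step 1: 29 = 3^3 + 2; sub 4 for 3: 4^4 + 2; = 258; G_2 = 258−1 = 257

6, 29, 257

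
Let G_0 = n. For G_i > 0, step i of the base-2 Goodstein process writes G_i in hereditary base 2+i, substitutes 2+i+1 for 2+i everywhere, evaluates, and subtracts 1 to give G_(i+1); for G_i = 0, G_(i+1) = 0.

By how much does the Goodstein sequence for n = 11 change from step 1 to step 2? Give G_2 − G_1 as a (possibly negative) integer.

step 0: 11 = 2^(2 + 1) + 2 + 1; sub 3 for 2: 3^(3 + 1) + 3 + 1; = 85; G_1 = 85−1 = 84
step 1: 84 = 3^(3 + 1) + 3; sub 4 for 3: 4^(4 + 1) + 4; = 1028; G_2 = 1028−1 = 1027

943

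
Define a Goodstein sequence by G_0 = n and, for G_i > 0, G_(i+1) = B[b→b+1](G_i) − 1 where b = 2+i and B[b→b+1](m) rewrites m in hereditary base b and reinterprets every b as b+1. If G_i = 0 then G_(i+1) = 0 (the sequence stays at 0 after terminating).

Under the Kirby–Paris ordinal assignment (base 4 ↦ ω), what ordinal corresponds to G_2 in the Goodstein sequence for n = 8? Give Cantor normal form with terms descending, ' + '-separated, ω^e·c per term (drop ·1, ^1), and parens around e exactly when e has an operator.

ω^ω·2 + ω^2·2 + ω·2 + 1

G_0=8  [base 2] 2^(2 + 1)  →[2↦3]→  3^(3 + 1) = 81  −1 ⇒ G_1=80
G_1=80  [base 3] 2·3^3 + 2·3^2 + 2·3 + 2  →[3↦4]→  2·4^4 + 2·4^2 + 2·4 + 2 = 554  −1 ⇒ G_2=553
G_2=553  [base 4] 2·4^4 + 2·4^2 + 2·4 + 1  →[4↦5]→  2·5^5 + 2·5^2 + 2·5 + 1 = 6311  −1 ⇒ G_3=6310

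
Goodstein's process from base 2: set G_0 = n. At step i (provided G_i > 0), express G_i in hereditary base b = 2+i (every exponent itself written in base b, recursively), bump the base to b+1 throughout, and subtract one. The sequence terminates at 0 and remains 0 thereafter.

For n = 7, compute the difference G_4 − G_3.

G_0 = 7. HB_2(7) = 2^2 + 2 + 1. Bump = 31. G_1 = 30.
G_1 = 30. HB_3(30) = 3^3 + 3. Bump = 260. G_2 = 259.
G_2 = 259. HB_4(259) = 4^4 + 3. Bump = 3128. G_3 = 3127.
G_3 = 3127. HB_5(3127) = 5^5 + 2. Bump = 46658. G_4 = 46657.

43530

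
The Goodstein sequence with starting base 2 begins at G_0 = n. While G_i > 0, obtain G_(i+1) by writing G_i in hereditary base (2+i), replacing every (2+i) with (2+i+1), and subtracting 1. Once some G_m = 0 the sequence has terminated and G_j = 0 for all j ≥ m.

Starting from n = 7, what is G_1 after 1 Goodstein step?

step 0: 7 = 2^2 + 2 + 1; sub 3 for 2: 3^3 + 3 + 1; = 31; G_1 = 31−1 = 30
step 1: 30 = 3^3 + 3; sub 4 for 3: 4^4 + 4; = 260; G_2 = 260−1 = 259

30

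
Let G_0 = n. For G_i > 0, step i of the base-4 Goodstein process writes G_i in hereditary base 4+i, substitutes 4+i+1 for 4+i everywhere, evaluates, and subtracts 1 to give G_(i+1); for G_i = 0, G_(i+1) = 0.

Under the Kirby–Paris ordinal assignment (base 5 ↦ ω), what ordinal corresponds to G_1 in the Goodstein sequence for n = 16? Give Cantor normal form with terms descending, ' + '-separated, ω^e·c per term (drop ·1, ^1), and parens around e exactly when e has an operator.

ω·4 + 4

i=0: 16 = 4^2 (b=4); 4→5: 5^2 = 25; 25−1 = 24
i=1: 24 = 4·5 + 4 (b=5); 5→6: 4·6 + 4 = 28; 28−1 = 27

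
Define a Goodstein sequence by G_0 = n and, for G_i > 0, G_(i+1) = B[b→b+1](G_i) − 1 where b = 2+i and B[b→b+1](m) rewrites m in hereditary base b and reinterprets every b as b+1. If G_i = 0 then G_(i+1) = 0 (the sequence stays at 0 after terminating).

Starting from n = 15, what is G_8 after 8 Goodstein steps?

[0] 15 ≡ 2^(2 + 1) + 2^2 + 2 + 1 (base 2). Lift 3: 112. −1: 111.
[1] 111 ≡ 3^(3 + 1) + 3^3 + 3 (base 3). Lift 4: 1284. −1: 1283.
[2] 1283 ≡ 4^(4 + 1) + 4^4 + 3 (base 4). Lift 5: 18753. −1: 18752.
[3] 18752 ≡ 5^(5 + 1) + 5^5 + 2 (base 5). Lift 6: 326594. −1: 326593.
[4] 326593 ≡ 6^(6 + 1) + 6^6 + 1 (base 6). Lift 7: 6588345. −1: 6588344.
[5] 6588344 ≡ 7^(7 + 1) + 7^7 (base 7). Lift 8: 150994944. −1: 150994943.
[6] 150994943 ≡ 8^(8 + 1) + 7·8^7 + 7·8^6 + 7·8^5 + 7·8^4 + 7·8^3 + 7·8^2 + 7·8 + 7 (base 8). Lift 9: 3524450281. −1: 3524450280.
[7] 3524450280 ≡ 9^(9 + 1) + 7·9^7 + 7·9^6 + 7·9^5 + 7·9^4 + 7·9^3 + 7·9^2 + 7·9 + 6 (base 9). Lift 10: 100077777776. −1: 100077777775.

100077777775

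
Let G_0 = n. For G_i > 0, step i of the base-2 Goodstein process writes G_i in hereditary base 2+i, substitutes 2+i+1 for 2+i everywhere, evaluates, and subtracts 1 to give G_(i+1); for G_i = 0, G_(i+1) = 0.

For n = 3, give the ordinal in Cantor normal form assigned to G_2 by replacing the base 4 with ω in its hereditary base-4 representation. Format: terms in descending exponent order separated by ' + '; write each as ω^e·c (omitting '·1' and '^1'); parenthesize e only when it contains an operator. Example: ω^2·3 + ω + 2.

3

3 —HB2→ 2 + 1 —bump→ 3 + 1 = 4 —(−1)→ 3
3 —HB3→ 3 —bump→ 4 = 4 —(−1)→ 3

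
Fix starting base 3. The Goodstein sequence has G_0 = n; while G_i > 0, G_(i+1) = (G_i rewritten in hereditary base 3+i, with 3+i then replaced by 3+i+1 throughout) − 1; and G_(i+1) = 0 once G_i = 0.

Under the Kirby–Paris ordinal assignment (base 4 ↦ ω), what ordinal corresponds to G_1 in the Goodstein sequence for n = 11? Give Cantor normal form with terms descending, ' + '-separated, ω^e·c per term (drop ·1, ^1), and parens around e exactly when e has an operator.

ω^2 + 1

(0) 11|_3 = 3^2 + 2 ↦ 4^2 + 2|_4 = 18 ⇒ 17
(1) 17|_4 = 4^2 + 1 ↦ 5^2 + 1|_5 = 26 ⇒ 25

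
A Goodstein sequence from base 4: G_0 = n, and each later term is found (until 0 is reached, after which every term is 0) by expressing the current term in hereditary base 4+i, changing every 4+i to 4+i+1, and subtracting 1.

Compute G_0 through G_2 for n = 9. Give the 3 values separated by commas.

step 0: 9 = 2·4 + 1; sub 5 for 4: 2·5 + 1; = 11; G_1 = 11−1 = 10
step 1: 10 = 2·5; sub 6 for 5: 2·6; = 12; G_2 = 12−1 = 11

9, 10, 11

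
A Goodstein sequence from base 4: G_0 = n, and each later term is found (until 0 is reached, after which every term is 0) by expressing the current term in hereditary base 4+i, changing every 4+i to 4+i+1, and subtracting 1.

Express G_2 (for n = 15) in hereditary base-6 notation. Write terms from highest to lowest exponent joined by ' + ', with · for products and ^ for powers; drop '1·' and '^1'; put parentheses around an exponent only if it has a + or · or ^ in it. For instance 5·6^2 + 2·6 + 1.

3·6 + 1

G_0=15  [base 4] 3·4 + 3  →[4↦5]→  3·5 + 3 = 18  −1 ⇒ G_1=17
G_1=17  [base 5] 3·5 + 2  →[5↦6]→  3·6 + 2 = 20  −1 ⇒ G_2=19
G_2=19  [base 6] 3·6 + 1  →[6↦7]→  3·7 + 1 = 22  −1 ⇒ G_3=21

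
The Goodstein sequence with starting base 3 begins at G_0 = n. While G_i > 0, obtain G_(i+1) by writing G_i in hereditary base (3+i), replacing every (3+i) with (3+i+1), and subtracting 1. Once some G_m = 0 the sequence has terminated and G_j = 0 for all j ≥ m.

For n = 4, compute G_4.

2

4 —HB3→ 3 + 1 —bump→ 4 + 1 = 5 —(−1)→ 4
4 —HB4→ 4 —bump→ 5 = 5 —(−1)→ 4
4 —HB5→ 4 —bump→ 4 = 4 —(−1)→ 3
3 —HB6→ 3 —bump→ 3 = 3 —(−1)→ 2
2 —HB7→ 2 —bump→ 2 = 2 —(−1)→ 1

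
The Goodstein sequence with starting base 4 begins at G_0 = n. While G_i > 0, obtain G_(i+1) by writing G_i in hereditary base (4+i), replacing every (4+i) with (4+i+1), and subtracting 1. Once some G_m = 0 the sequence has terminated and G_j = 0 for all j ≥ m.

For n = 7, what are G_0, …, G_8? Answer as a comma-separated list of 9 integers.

G_0 = 7. HB_4(7) = 4 + 3. Bump = 8. G_1 = 7.
G_1 = 7. HB_5(7) = 5 + 2. Bump = 8. G_2 = 7.
G_2 = 7. HB_6(7) = 6 + 1. Bump = 8. G_3 = 7.
G_3 = 7. HB_7(7) = 7. Bump = 8. G_4 = 7.
G_4 = 7. HB_8(7) = 7. Bump = 7. G_5 = 6.
G_5 = 6. HB_9(6) = 6. Bump = 6. G_6 = 5.
G_6 = 5. HB_10(5) = 5. Bump = 5. G_7 = 4.
G_7 = 4. HB_11(4) = 4. Bump = 4. G_8 = 3.

7, 7, 7, 7, 7, 6, 5, 4, 3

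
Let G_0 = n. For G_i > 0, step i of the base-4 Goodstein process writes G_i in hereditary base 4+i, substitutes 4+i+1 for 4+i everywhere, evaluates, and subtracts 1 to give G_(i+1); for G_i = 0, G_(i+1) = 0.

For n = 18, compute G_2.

36

G_0=18  [base 4] 4^2 + 2  →[4↦5]→  5^2 + 2 = 27  −1 ⇒ G_1=26
G_1=26  [base 5] 5^2 + 1  →[5↦6]→  6^2 + 1 = 37  −1 ⇒ G_2=36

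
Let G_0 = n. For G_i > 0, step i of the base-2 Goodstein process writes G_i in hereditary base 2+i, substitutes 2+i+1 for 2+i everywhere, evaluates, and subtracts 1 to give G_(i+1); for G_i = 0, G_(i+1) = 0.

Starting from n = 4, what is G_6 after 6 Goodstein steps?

139

G_0=4  [base 2] 2^2  →[2↦3]→  3^3 = 27  −1 ⇒ G_1=26
G_1=26  [base 3] 2·3^2 + 2·3 + 2  →[3↦4]→  2·4^2 + 2·4 + 2 = 42  −1 ⇒ G_2=41
G_2=41  [base 4] 2·4^2 + 2·4 + 1  →[4↦5]→  2·5^2 + 2·5 + 1 = 61  −1 ⇒ G_3=60
G_3=60  [base 5] 2·5^2 + 2·5  →[5↦6]→  2·6^2 + 2·6 = 84  −1 ⇒ G_4=83
G_4=83  [base 6] 2·6^2 + 6 + 5  →[6↦7]→  2·7^2 + 7 + 5 = 110  −1 ⇒ G_5=109
G_5=109  [base 7] 2·7^2 + 7 + 4  →[7↦8]→  2·8^2 + 8 + 4 = 140  −1 ⇒ G_6=139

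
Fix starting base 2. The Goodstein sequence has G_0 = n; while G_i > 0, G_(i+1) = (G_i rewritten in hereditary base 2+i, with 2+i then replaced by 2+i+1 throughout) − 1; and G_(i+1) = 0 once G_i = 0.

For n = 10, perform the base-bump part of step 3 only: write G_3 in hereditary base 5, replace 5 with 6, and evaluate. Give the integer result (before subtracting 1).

279936

base 2: 10 = 2^(2 + 1) + 2; at 3: 3^(3 + 1) + 3 = 84; next = 83
base 3: 83 = 3^(3 + 1) + 2; at 4: 4^(4 + 1) + 2 = 1026; next = 1025
base 4: 1025 = 4^(4 + 1) + 1; at 5: 5^(5 + 1) + 1 = 15626; next = 15625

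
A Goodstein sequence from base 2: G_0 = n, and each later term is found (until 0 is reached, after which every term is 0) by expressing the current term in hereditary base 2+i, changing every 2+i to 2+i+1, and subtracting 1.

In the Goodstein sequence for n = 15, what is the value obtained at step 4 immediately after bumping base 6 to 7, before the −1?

6588345

step 0: 15 = 2^(2 + 1) + 2^2 + 2 + 1; sub 3 for 2: 3^(3 + 1) + 3^3 + 3 + 1; = 112; G_1 = 112−1 = 111
step 1: 111 = 3^(3 + 1) + 3^3 + 3; sub 4 for 3: 4^(4 + 1) + 4^4 + 4; = 1284; G_2 = 1284−1 = 1283
step 2: 1283 = 4^(4 + 1) + 4^4 + 3; sub 5 for 4: 5^(5 + 1) + 5^5 + 3; = 18753; G_3 = 18753−1 = 18752
step 3: 18752 = 5^(5 + 1) + 5^5 + 2; sub 6 for 5: 6^(6 + 1) + 6^6 + 2; = 326594; G_4 = 326594−1 = 326593
step 4: 326593 = 6^(6 + 1) + 6^6 + 1; sub 7 for 6: 7^(7 + 1) + 7^7 + 1; = 6588345; G_5 = 6588345−1 = 6588344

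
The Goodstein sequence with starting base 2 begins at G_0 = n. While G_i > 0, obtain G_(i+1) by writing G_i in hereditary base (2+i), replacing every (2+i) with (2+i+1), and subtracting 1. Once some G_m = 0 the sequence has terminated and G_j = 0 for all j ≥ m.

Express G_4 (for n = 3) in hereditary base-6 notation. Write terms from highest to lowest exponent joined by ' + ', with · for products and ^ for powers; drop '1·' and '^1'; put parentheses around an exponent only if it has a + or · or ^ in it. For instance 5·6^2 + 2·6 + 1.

1

[0] 3 ≡ 2 + 1 (base 2). Lift 3: 4. −1: 3.
[1] 3 ≡ 3 (base 3). Lift 4: 4. −1: 3.
[2] 3 ≡ 3 (base 4). Lift 5: 3. −1: 2.
[3] 2 ≡ 2 (base 5). Lift 6: 2. −1: 1.
[4] 1 ≡ 1 (base 6). Lift 7: 1. −1: 0.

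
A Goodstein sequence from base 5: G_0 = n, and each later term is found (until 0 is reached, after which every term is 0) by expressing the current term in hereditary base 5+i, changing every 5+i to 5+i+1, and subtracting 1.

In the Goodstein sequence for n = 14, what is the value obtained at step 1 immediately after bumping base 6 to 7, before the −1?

17

G_0=14  [base 5] 2·5 + 4  →[5↦6]→  2·6 + 4 = 16  −1 ⇒ G_1=15
G_1=15  [base 6] 2·6 + 3  →[6↦7]→  2·7 + 3 = 17  −1 ⇒ G_2=16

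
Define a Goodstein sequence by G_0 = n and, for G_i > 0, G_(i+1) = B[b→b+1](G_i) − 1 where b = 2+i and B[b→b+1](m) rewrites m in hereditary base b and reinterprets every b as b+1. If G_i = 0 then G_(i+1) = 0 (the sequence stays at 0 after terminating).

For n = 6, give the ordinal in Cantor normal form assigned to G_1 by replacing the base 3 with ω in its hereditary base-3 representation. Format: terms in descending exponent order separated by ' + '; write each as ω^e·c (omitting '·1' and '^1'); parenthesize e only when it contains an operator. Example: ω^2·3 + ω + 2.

G_0=6  [base 2] 2^2 + 2  →[2↦3]→  3^3 + 3 = 30  −1 ⇒ G_1=29
G_1=29  [base 3] 3^3 + 2  →[3↦4]→  4^4 + 2 = 258  −1 ⇒ G_2=257

ω^ω + 2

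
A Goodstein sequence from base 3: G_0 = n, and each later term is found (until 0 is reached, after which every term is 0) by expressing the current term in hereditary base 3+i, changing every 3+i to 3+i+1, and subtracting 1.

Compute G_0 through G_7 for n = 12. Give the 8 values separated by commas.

12, 19, 27, 37, 49, 63, 69, 75

G_0 = 12. HB_3(12) = 3^2 + 3. Bump = 20. G_1 = 19.
G_1 = 19. HB_4(19) = 4^2 + 3. Bump = 28. G_2 = 27.
G_2 = 27. HB_5(27) = 5^2 + 2. Bump = 38. G_3 = 37.
G_3 = 37. HB_6(37) = 6^2 + 1. Bump = 50. G_4 = 49.
G_4 = 49. HB_7(49) = 7^2. Bump = 64. G_5 = 63.
G_5 = 63. HB_8(63) = 7·8 + 7. Bump = 70. G_6 = 69.
G_6 = 69. HB_9(69) = 7·9 + 6. Bump = 76. G_7 = 75.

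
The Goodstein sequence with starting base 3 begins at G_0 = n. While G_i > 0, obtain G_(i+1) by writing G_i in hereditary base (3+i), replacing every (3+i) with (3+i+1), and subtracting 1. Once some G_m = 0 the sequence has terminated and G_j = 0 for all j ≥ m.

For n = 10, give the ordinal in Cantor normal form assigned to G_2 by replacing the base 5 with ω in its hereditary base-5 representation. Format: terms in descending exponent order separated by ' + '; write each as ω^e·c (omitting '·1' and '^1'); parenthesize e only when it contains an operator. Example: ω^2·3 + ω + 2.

G_0=10  [base 3] 3^2 + 1  →[3↦4]→  4^2 + 1 = 17  −1 ⇒ G_1=16
G_1=16  [base 4] 4^2  →[4↦5]→  5^2 = 25  −1 ⇒ G_2=24
G_2=24  [base 5] 4·5 + 4  →[5↦6]→  4·6 + 4 = 28  −1 ⇒ G_3=27

ω·4 + 4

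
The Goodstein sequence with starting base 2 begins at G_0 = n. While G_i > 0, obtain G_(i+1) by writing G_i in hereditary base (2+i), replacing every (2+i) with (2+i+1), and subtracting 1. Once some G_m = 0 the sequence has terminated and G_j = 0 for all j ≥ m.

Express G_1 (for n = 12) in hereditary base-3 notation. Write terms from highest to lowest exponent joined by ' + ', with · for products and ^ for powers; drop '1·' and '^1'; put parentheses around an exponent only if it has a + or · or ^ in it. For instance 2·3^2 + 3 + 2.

12 —HB2→ 2^(2 + 1) + 2^2 —bump→ 3^(3 + 1) + 3^3 = 108 —(−1)→ 107
107 —HB3→ 3^(3 + 1) + 2·3^2 + 2·3 + 2 —bump→ 4^(4 + 1) + 2·4^2 + 2·4 + 2 = 1066 —(−1)→ 1065

3^(3 + 1) + 2·3^2 + 2·3 + 2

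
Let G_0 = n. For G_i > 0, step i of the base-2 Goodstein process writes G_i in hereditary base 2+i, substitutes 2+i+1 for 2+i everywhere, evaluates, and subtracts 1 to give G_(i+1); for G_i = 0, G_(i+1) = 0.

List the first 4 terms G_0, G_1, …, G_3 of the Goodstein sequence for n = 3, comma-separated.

3 —HB2→ 2 + 1 —bump→ 3 + 1 = 4 —(−1)→ 3
3 —HB3→ 3 —bump→ 4 = 4 —(−1)→ 3
3 —HB4→ 3 —bump→ 3 = 3 —(−1)→ 2

3, 3, 3, 2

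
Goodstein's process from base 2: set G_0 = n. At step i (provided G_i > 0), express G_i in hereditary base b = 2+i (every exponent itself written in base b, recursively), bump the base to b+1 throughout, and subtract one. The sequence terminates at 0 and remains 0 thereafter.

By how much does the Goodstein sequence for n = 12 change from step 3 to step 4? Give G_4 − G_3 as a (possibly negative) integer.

264334

step 0: 12 = 2^(2 + 1) + 2^2; sub 3 for 2: 3^(3 + 1) + 3^3; = 108; G_1 = 108−1 = 107
step 1: 107 = 3^(3 + 1) + 2·3^2 + 2·3 + 2; sub 4 for 3: 4^(4 + 1) + 2·4^2 + 2·4 + 2; = 1066; G_2 = 1066−1 = 1065
step 2: 1065 = 4^(4 + 1) + 2·4^2 + 2·4 + 1; sub 5 for 4: 5^(5 + 1) + 2·5^2 + 2·5 + 1; = 15686; G_3 = 15686−1 = 15685
step 3: 15685 = 5^(5 + 1) + 2·5^2 + 2·5; sub 6 for 5: 6^(6 + 1) + 2·6^2 + 2·6; = 280020; G_4 = 280020−1 = 280019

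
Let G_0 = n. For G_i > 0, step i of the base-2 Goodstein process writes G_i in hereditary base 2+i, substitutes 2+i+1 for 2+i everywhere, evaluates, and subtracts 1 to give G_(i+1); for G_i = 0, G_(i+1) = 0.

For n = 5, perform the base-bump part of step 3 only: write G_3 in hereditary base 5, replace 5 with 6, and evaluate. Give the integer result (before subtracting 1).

step 0: 5 = 2^2 + 1; sub 3 for 2: 3^3 + 1; = 28; G_1 = 28−1 = 27
step 1: 27 = 3^3; sub 4 for 3: 4^4; = 256; G_2 = 256−1 = 255
step 2: 255 = 3·4^3 + 3·4^2 + 3·4 + 3; sub 5 for 4: 3·5^3 + 3·5^2 + 3·5 + 3; = 468; G_3 = 468−1 = 467
step 3: 467 = 3·5^3 + 3·5^2 + 3·5 + 2; sub 6 for 5: 3·6^3 + 3·6^2 + 3·6 + 2; = 776; G_4 = 776−1 = 775

776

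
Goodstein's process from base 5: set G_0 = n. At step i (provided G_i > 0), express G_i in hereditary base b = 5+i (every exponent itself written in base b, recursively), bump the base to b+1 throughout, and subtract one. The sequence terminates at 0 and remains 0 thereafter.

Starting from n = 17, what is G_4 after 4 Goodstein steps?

24

17 —HB5→ 3·5 + 2 —bump→ 3·6 + 2 = 20 —(−1)→ 19
19 —HB6→ 3·6 + 1 —bump→ 3·7 + 1 = 22 —(−1)→ 21
21 —HB7→ 3·7 —bump→ 3·8 = 24 —(−1)→ 23
23 —HB8→ 2·8 + 7 —bump→ 2·9 + 7 = 25 —(−1)→ 24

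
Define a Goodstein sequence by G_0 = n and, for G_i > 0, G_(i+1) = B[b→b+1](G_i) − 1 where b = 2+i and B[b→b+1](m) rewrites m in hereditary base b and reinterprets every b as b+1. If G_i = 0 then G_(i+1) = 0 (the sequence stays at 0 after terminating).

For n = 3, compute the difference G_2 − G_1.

0

step 0: 3 = 2 + 1; sub 3 for 2: 3 + 1; = 4; G_1 = 4−1 = 3
step 1: 3 = 3; sub 4 for 3: 4; = 4; G_2 = 4−1 = 3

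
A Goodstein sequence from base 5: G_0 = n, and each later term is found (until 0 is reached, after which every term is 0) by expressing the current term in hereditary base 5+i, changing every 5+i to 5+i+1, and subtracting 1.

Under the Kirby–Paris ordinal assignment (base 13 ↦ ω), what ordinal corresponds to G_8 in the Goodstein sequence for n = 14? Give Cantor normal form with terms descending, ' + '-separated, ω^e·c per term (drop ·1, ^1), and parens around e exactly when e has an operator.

ω + 6

14 —HB5→ 2·5 + 4 —bump→ 2·6 + 4 = 16 —(−1)→ 15
15 —HB6→ 2·6 + 3 —bump→ 2·7 + 3 = 17 —(−1)→ 16
16 —HB7→ 2·7 + 2 —bump→ 2·8 + 2 = 18 —(−1)→ 17
17 —HB8→ 2·8 + 1 —bump→ 2·9 + 1 = 19 —(−1)→ 18
18 —HB9→ 2·9 —bump→ 2·10 = 20 —(−1)→ 19
19 —HB10→ 10 + 9 —bump→ 11 + 9 = 20 —(−1)→ 19
19 —HB11→ 11 + 8 —bump→ 12 + 8 = 20 —(−1)→ 19
19 —HB12→ 12 + 7 —bump→ 13 + 7 = 20 —(−1)→ 19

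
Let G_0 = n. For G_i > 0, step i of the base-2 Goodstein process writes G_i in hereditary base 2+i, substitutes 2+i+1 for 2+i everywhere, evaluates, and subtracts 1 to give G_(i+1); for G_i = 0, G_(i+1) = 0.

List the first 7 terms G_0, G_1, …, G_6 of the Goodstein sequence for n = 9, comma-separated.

9, 81, 1023, 9842, 140743, 2471826, 50333399

9 —HB2→ 2^(2 + 1) + 1 —bump→ 3^(3 + 1) + 1 = 82 —(−1)→ 81
81 —HB3→ 3^(3 + 1) —bump→ 4^(4 + 1) = 1024 —(−1)→ 1023
1023 —HB4→ 3·4^4 + 3·4^3 + 3·4^2 + 3·4 + 3 —bump→ 3·5^5 + 3·5^3 + 3·5^2 + 3·5 + 3 = 9843 —(−1)→ 9842
9842 —HB5→ 3·5^5 + 3·5^3 + 3·5^2 + 3·5 + 2 —bump→ 3·6^6 + 3·6^3 + 3·6^2 + 3·6 + 2 = 140744 —(−1)→ 140743
140743 —HB6→ 3·6^6 + 3·6^3 + 3·6^2 + 3·6 + 1 —bump→ 3·7^7 + 3·7^3 + 3·7^2 + 3·7 + 1 = 2471827 —(−1)→ 2471826
2471826 —HB7→ 3·7^7 + 3·7^3 + 3·7^2 + 3·7 —bump→ 3·8^8 + 3·8^3 + 3·8^2 + 3·8 = 50333400 —(−1)→ 50333399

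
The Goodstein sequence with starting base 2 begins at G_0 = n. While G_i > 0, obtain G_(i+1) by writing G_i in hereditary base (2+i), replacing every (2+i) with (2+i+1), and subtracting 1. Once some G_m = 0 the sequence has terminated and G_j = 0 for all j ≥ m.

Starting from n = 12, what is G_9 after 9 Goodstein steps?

G_0=12  [base 2] 2^(2 + 1) + 2^2  →[2↦3]→  3^(3 + 1) + 3^3 = 108  −1 ⇒ G_1=107
G_1=107  [base 3] 3^(3 + 1) + 2·3^2 + 2·3 + 2  →[3↦4]→  4^(4 + 1) + 2·4^2 + 2·4 + 2 = 1066  −1 ⇒ G_2=1065
G_2=1065  [base 4] 4^(4 + 1) + 2·4^2 + 2·4 + 1  →[4↦5]→  5^(5 + 1) + 2·5^2 + 2·5 + 1 = 15686  −1 ⇒ G_3=15685
G_3=15685  [base 5] 5^(5 + 1) + 2·5^2 + 2·5  →[5↦6]→  6^(6 + 1) + 2·6^2 + 2·6 = 280020  −1 ⇒ G_4=280019
G_4=280019  [base 6] 6^(6 + 1) + 2·6^2 + 6 + 5  →[6↦7]→  7^(7 + 1) + 2·7^2 + 7 + 5 = 5764911  −1 ⇒ G_5=5764910
G_5=5764910  [base 7] 7^(7 + 1) + 2·7^2 + 7 + 4  →[7↦8]→  8^(8 + 1) + 2·8^2 + 8 + 4 = 134217868  −1 ⇒ G_6=134217867
G_6=134217867  [base 8] 8^(8 + 1) + 2·8^2 + 8 + 3  →[8↦9]→  9^(9 + 1) + 2·9^2 + 9 + 3 = 3486784575  −1 ⇒ G_7=3486784574
G_7=3486784574  [base 9] 9^(9 + 1) + 2·9^2 + 9 + 2  →[9↦10]→  10^(10 + 1) + 2·10^2 + 10 + 2 = 100000000212  −1 ⇒ G_8=100000000211
G_8=100000000211  [base 10] 10^(10 + 1) + 2·10^2 + 10 + 1  →[10↦11]→  11^(11 + 1) + 2·11^2 + 11 + 1 = 3138428376975  −1 ⇒ G_9=3138428376974

3138428376974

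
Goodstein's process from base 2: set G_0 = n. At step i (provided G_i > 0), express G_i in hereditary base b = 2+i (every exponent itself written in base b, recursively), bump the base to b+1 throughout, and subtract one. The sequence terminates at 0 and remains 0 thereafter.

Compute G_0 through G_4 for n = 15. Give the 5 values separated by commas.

15, 111, 1283, 18752, 326593

15 —HB2→ 2^(2 + 1) + 2^2 + 2 + 1 —bump→ 3^(3 + 1) + 3^3 + 3 + 1 = 112 —(−1)→ 111
111 —HB3→ 3^(3 + 1) + 3^3 + 3 —bump→ 4^(4 + 1) + 4^4 + 4 = 1284 —(−1)→ 1283
1283 —HB4→ 4^(4 + 1) + 4^4 + 3 —bump→ 5^(5 + 1) + 5^5 + 3 = 18753 —(−1)→ 18752
18752 —HB5→ 5^(5 + 1) + 5^5 + 2 —bump→ 6^(6 + 1) + 6^6 + 2 = 326594 —(−1)→ 326593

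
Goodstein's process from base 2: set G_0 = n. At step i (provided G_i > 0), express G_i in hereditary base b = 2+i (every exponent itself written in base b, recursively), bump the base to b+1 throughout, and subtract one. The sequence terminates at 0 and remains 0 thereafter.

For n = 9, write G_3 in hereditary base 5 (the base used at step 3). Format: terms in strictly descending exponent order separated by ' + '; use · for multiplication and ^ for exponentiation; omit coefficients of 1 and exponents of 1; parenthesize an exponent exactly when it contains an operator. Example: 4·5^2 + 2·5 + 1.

(0) 9|_2 = 2^(2 + 1) + 1 ↦ 3^(3 + 1) + 1|_3 = 82 ⇒ 81
(1) 81|_3 = 3^(3 + 1) ↦ 4^(4 + 1)|_4 = 1024 ⇒ 1023
(2) 1023|_4 = 3·4^4 + 3·4^3 + 3·4^2 + 3·4 + 3 ↦ 3·5^5 + 3·5^3 + 3·5^2 + 3·5 + 3|_5 = 9843 ⇒ 9842
(3) 9842|_5 = 3·5^5 + 3·5^3 + 3·5^2 + 3·5 + 2 ↦ 3·6^6 + 3·6^3 + 3·6^2 + 3·6 + 2|_6 = 140744 ⇒ 140743

3·5^5 + 3·5^3 + 3·5^2 + 3·5 + 2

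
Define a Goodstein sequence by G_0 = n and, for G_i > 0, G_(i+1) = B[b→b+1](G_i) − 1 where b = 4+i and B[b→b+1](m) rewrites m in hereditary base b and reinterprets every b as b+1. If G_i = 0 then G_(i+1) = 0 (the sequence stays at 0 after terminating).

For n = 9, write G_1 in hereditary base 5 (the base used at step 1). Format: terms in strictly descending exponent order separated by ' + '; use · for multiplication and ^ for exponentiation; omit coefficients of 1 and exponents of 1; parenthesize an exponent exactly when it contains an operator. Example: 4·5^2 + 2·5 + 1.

2·5

G_0 = 9. HB_4(9) = 2·4 + 1. Bump = 11. G_1 = 10.
G_1 = 10. HB_5(10) = 2·5. Bump = 12. G_2 = 11.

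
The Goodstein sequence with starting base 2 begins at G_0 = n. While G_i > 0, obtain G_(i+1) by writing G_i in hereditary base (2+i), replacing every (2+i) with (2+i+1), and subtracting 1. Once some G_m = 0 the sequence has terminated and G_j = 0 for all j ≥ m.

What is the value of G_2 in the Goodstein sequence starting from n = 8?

step 0: 8 = 2^(2 + 1); sub 3 for 2: 3^(3 + 1); = 81; G_1 = 81−1 = 80
step 1: 80 = 2·3^3 + 2·3^2 + 2·3 + 2; sub 4 for 3: 2·4^4 + 2·4^2 + 2·4 + 2; = 554; G_2 = 554−1 = 553

553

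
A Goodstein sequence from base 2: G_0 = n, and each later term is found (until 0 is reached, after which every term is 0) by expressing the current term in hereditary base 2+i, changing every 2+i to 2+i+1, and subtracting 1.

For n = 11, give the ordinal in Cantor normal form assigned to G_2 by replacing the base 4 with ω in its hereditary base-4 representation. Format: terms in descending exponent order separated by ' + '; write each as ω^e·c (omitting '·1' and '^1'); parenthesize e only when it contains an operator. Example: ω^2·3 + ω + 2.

base 2: 11 = 2^(2 + 1) + 2 + 1; at 3: 3^(3 + 1) + 3 + 1 = 85; next = 84
base 3: 84 = 3^(3 + 1) + 3; at 4: 4^(4 + 1) + 4 = 1028; next = 1027
base 4: 1027 = 4^(4 + 1) + 3; at 5: 5^(5 + 1) + 3 = 15628; next = 15627

ω^(ω + 1) + 3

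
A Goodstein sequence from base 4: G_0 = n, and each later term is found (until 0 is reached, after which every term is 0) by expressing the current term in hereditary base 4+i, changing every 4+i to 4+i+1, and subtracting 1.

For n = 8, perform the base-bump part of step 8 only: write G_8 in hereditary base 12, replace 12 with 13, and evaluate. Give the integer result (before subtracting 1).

step 0: 8 = 2·4; sub 5 for 4: 2·5; = 10; G_1 = 10−1 = 9
step 1: 9 = 5 + 4; sub 6 for 5: 6 + 4; = 10; G_2 = 10−1 = 9
step 2: 9 = 6 + 3; sub 7 for 6: 7 + 3; = 10; G_3 = 10−1 = 9
step 3: 9 = 7 + 2; sub 8 for 7: 8 + 2; = 10; G_4 = 10−1 = 9
step 4: 9 = 8 + 1; sub 9 for 8: 9 + 1; = 10; G_5 = 10−1 = 9
step 5: 9 = 9; sub 10 for 9: 10; = 10; G_6 = 10−1 = 9
step 6: 9 = 9; sub 11 for 10: 9; = 9; G_7 = 9−1 = 8
step 7: 8 = 8; sub 12 for 11: 8; = 8; G_8 = 8−1 = 7

7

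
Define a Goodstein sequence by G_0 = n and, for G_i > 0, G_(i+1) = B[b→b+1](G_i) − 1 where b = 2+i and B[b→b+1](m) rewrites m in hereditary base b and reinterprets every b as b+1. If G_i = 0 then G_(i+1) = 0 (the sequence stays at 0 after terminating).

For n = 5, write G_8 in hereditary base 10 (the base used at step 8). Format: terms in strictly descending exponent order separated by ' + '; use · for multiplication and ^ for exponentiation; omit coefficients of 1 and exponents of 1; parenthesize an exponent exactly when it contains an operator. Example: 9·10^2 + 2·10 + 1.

3·10^3 + 3·10^2 + 2·10 + 5

G_0=5  [base 2] 2^2 + 1  →[2↦3]→  3^3 + 1 = 28  −1 ⇒ G_1=27
G_1=27  [base 3] 3^3  →[3↦4]→  4^4 = 256  −1 ⇒ G_2=255
G_2=255  [base 4] 3·4^3 + 3·4^2 + 3·4 + 3  →[4↦5]→  3·5^3 + 3·5^2 + 3·5 + 3 = 468  −1 ⇒ G_3=467
G_3=467  [base 5] 3·5^3 + 3·5^2 + 3·5 + 2  →[5↦6]→  3·6^3 + 3·6^2 + 3·6 + 2 = 776  −1 ⇒ G_4=775
G_4=775  [base 6] 3·6^3 + 3·6^2 + 3·6 + 1  →[6↦7]→  3·7^3 + 3·7^2 + 3·7 + 1 = 1198  −1 ⇒ G_5=1197
G_5=1197  [base 7] 3·7^3 + 3·7^2 + 3·7  →[7↦8]→  3·8^3 + 3·8^2 + 3·8 = 1752  −1 ⇒ G_6=1751
G_6=1751  [base 8] 3·8^3 + 3·8^2 + 2·8 + 7  →[8↦9]→  3·9^3 + 3·9^2 + 2·9 + 7 = 2455  −1 ⇒ G_7=2454
G_7=2454  [base 9] 3·9^3 + 3·9^2 + 2·9 + 6  →[9↦10]→  3·10^3 + 3·10^2 + 2·10 + 6 = 3326  −1 ⇒ G_8=3325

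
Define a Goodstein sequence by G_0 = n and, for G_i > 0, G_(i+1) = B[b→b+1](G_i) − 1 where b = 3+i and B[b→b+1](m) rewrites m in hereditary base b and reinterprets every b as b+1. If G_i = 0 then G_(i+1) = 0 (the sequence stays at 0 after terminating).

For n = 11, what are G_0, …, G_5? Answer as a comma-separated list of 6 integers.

i=0: 11 = 3^2 + 2 (b=3); 3→4: 4^2 + 2 = 18; 18−1 = 17
i=1: 17 = 4^2 + 1 (b=4); 4→5: 5^2 + 1 = 26; 26−1 = 25
i=2: 25 = 5^2 (b=5); 5→6: 6^2 = 36; 36−1 = 35
i=3: 35 = 5·6 + 5 (b=6); 6→7: 5·7 + 5 = 40; 40−1 = 39
i=4: 39 = 5·7 + 4 (b=7); 7→8: 5·8 + 4 = 44; 44−1 = 43

11, 17, 25, 35, 39, 43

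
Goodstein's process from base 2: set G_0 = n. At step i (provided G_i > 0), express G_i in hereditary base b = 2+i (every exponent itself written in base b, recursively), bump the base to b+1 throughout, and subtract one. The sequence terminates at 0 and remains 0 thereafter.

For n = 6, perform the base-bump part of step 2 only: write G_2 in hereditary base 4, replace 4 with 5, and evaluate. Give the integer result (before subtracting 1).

i=0: 6 = 2^2 + 2 (b=2); 2→3: 3^3 + 3 = 30; 30−1 = 29
i=1: 29 = 3^3 + 2 (b=3); 3→4: 4^4 + 2 = 258; 258−1 = 257
i=2: 257 = 4^4 + 1 (b=4); 4→5: 5^5 + 1 = 3126; 3126−1 = 3125

3126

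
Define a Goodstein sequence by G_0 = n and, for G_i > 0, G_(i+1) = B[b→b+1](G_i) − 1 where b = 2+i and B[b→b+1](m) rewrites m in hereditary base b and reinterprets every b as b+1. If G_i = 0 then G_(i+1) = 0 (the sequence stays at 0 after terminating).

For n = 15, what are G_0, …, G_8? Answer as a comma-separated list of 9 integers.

i=0: 15 = 2^(2 + 1) + 2^2 + 2 + 1 (b=2); 2→3: 3^(3 + 1) + 3^3 + 3 + 1 = 112; 112−1 = 111
i=1: 111 = 3^(3 + 1) + 3^3 + 3 (b=3); 3→4: 4^(4 + 1) + 4^4 + 4 = 1284; 1284−1 = 1283
i=2: 1283 = 4^(4 + 1) + 4^4 + 3 (b=4); 4→5: 5^(5 + 1) + 5^5 + 3 = 18753; 18753−1 = 18752
i=3: 18752 = 5^(5 + 1) + 5^5 + 2 (b=5); 5→6: 6^(6 + 1) + 6^6 + 2 = 326594; 326594−1 = 326593
i=4: 326593 = 6^(6 + 1) + 6^6 + 1 (b=6); 6→7: 7^(7 + 1) + 7^7 + 1 = 6588345; 6588345−1 = 6588344
i=5: 6588344 = 7^(7 + 1) + 7^7 (b=7); 7→8: 8^(8 + 1) + 8^8 = 150994944; 150994944−1 = 150994943
i=6: 150994943 = 8^(8 + 1) + 7·8^7 + 7·8^6 + 7·8^5 + 7·8^4 + 7·8^3 + 7·8^2 + 7·8 + 7 (b=8); 8→9: 9^(9 + 1) + 7·9^7 + 7·9^6 + 7·9^5 + 7·9^4 + 7·9^3 + 7·9^2 + 7·9 + 7 = 3524450281; 3524450281−1 = 3524450280
i=7: 3524450280 = 9^(9 + 1) + 7·9^7 + 7·9^6 + 7·9^5 + 7·9^4 + 7·9^3 + 7·9^2 + 7·9 + 6 (b=9); 9→10: 10^(10 + 1) + 7·10^7 + 7·10^6 + 7·10^5 + 7·10^4 + 7·10^3 + 7·10^2 + 7·10 + 6 = 100077777776; 100077777776−1 = 100077777775

15, 111, 1283, 18752, 326593, 6588344, 150994943, 3524450280, 100077777775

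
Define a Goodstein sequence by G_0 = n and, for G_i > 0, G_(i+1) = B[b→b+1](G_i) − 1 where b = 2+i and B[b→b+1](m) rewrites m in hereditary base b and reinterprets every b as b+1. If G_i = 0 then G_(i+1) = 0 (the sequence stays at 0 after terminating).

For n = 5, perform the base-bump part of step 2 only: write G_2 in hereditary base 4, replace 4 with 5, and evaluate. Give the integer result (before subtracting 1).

i=0: 5 = 2^2 + 1 (b=2); 2→3: 3^3 + 1 = 28; 28−1 = 27
i=1: 27 = 3^3 (b=3); 3→4: 4^4 = 256; 256−1 = 255
i=2: 255 = 3·4^3 + 3·4^2 + 3·4 + 3 (b=4); 4→5: 3·5^3 + 3·5^2 + 3·5 + 3 = 468; 468−1 = 467

468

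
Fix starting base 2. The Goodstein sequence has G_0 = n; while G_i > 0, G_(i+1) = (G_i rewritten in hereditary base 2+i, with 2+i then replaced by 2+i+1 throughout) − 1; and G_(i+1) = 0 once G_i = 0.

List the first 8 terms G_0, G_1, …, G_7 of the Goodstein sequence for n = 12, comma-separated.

12, 107, 1065, 15685, 280019, 5764910, 134217867, 3486784574

base 2: 12 = 2^(2 + 1) + 2^2; at 3: 3^(3 + 1) + 3^3 = 108; next = 107
base 3: 107 = 3^(3 + 1) + 2·3^2 + 2·3 + 2; at 4: 4^(4 + 1) + 2·4^2 + 2·4 + 2 = 1066; next = 1065
base 4: 1065 = 4^(4 + 1) + 2·4^2 + 2·4 + 1; at 5: 5^(5 + 1) + 2·5^2 + 2·5 + 1 = 15686; next = 15685
base 5: 15685 = 5^(5 + 1) + 2·5^2 + 2·5; at 6: 6^(6 + 1) + 2·6^2 + 2·6 = 280020; next = 280019
base 6: 280019 = 6^(6 + 1) + 2·6^2 + 6 + 5; at 7: 7^(7 + 1) + 2·7^2 + 7 + 5 = 5764911; next = 5764910
base 7: 5764910 = 7^(7 + 1) + 2·7^2 + 7 + 4; at 8: 8^(8 + 1) + 2·8^2 + 8 + 4 = 134217868; next = 134217867
base 8: 134217867 = 8^(8 + 1) + 2·8^2 + 8 + 3; at 9: 9^(9 + 1) + 2·9^2 + 9 + 3 = 3486784575; next = 3486784574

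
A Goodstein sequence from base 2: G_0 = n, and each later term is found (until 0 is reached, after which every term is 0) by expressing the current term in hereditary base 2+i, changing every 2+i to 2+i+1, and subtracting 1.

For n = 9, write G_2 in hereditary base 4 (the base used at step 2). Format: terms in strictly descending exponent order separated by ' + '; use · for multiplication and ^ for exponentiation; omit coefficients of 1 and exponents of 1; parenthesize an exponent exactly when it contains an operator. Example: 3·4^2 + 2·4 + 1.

9 —HB2→ 2^(2 + 1) + 1 —bump→ 3^(3 + 1) + 1 = 82 —(−1)→ 81
81 —HB3→ 3^(3 + 1) —bump→ 4^(4 + 1) = 1024 —(−1)→ 1023
1023 —HB4→ 3·4^4 + 3·4^3 + 3·4^2 + 3·4 + 3 —bump→ 3·5^5 + 3·5^3 + 3·5^2 + 3·5 + 3 = 9843 —(−1)→ 9842

3·4^4 + 3·4^3 + 3·4^2 + 3·4 + 3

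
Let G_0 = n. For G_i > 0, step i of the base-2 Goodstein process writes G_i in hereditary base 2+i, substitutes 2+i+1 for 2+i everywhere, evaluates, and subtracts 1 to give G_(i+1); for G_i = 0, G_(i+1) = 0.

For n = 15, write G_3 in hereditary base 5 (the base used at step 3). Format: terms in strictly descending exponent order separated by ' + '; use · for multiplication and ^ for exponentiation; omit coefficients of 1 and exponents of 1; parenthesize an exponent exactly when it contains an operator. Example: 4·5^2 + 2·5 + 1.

5^(5 + 1) + 5^5 + 2

step 0: 15 = 2^(2 + 1) + 2^2 + 2 + 1; sub 3 for 2: 3^(3 + 1) + 3^3 + 3 + 1; = 112; G_1 = 112−1 = 111
step 1: 111 = 3^(3 + 1) + 3^3 + 3; sub 4 for 3: 4^(4 + 1) + 4^4 + 4; = 1284; G_2 = 1284−1 = 1283
step 2: 1283 = 4^(4 + 1) + 4^4 + 3; sub 5 for 4: 5^(5 + 1) + 5^5 + 3; = 18753; G_3 = 18753−1 = 18752
step 3: 18752 = 5^(5 + 1) + 5^5 + 2; sub 6 for 5: 6^(6 + 1) + 6^6 + 2; = 326594; G_4 = 326594−1 = 326593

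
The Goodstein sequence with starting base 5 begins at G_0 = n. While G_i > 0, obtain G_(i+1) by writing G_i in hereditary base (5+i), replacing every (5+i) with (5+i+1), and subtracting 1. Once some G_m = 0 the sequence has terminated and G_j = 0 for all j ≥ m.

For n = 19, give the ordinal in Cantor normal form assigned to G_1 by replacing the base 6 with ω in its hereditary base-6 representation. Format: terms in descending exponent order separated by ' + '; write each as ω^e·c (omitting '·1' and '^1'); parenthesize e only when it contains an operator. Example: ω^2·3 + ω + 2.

ω·3 + 3

step 0: 19 = 3·5 + 4; sub 6 for 5: 3·6 + 4; = 22; G_1 = 22−1 = 21
step 1: 21 = 3·6 + 3; sub 7 for 6: 3·7 + 3; = 24; G_2 = 24−1 = 23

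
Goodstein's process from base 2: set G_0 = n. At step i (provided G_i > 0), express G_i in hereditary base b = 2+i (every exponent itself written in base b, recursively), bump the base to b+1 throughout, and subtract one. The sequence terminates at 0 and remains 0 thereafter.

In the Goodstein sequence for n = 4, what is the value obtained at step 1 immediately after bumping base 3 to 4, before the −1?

step 0: 4 = 2^2; sub 3 for 2: 3^3; = 27; G_1 = 27−1 = 26
step 1: 26 = 2·3^2 + 2·3 + 2; sub 4 for 3: 2·4^2 + 2·4 + 2; = 42; G_2 = 42−1 = 41

42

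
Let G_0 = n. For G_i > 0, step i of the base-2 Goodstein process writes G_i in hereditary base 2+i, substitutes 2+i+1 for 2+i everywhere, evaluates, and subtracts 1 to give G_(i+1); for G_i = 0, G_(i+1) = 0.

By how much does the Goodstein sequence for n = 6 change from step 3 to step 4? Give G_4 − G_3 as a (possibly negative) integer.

G_0=6  [base 2] 2^2 + 2  →[2↦3]→  3^3 + 3 = 30  −1 ⇒ G_1=29
G_1=29  [base 3] 3^3 + 2  →[3↦4]→  4^4 + 2 = 258  −1 ⇒ G_2=257
G_2=257  [base 4] 4^4 + 1  →[4↦5]→  5^5 + 1 = 3126  −1 ⇒ G_3=3125
G_3=3125  [base 5] 5^5  →[5↦6]→  6^6 = 46656  −1 ⇒ G_4=46655

43530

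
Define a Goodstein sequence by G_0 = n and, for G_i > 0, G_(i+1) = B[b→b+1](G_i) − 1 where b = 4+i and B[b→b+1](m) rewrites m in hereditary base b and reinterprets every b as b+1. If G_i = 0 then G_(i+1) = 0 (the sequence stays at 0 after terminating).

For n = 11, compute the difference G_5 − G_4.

step 0: 11 = 2·4 + 3; sub 5 for 4: 2·5 + 3; = 13; G_1 = 13−1 = 12
step 1: 12 = 2·5 + 2; sub 6 for 5: 2·6 + 2; = 14; G_2 = 14−1 = 13
step 2: 13 = 2·6 + 1; sub 7 for 6: 2·7 + 1; = 15; G_3 = 15−1 = 14
step 3: 14 = 2·7; sub 8 for 7: 2·8; = 16; G_4 = 16−1 = 15
step 4: 15 = 8 + 7; sub 9 for 8: 9 + 7; = 16; G_5 = 16−1 = 15

0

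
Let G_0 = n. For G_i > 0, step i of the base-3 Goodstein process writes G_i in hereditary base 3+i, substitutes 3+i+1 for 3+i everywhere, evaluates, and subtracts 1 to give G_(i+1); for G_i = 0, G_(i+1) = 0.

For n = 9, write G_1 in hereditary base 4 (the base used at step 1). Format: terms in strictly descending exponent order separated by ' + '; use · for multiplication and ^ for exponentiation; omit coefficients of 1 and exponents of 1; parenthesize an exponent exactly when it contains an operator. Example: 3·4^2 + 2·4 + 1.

G_0=9  [base 3] 3^2  →[3↦4]→  4^2 = 16  −1 ⇒ G_1=15
G_1=15  [base 4] 3·4 + 3  →[4↦5]→  3·5 + 3 = 18  −1 ⇒ G_2=17

3·4 + 3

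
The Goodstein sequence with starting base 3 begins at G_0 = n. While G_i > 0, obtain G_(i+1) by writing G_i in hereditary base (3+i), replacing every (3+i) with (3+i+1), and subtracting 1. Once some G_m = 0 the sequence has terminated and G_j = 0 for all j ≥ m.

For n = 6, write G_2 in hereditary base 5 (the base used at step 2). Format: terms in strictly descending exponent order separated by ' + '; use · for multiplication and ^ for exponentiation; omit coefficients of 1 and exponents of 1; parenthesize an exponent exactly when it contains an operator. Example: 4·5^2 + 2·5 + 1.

step 0: 6 = 2·3; sub 4 for 3: 2·4; = 8; G_1 = 8−1 = 7
step 1: 7 = 4 + 3; sub 5 for 4: 5 + 3; = 8; G_2 = 8−1 = 7

5 + 2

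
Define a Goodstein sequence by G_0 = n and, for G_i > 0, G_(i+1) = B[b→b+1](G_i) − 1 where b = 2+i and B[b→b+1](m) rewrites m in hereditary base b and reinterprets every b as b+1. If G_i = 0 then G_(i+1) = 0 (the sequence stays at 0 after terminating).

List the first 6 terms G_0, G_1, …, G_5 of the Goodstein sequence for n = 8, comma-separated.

8, 80, 553, 6310, 93395, 1647195

i=0: 8 = 2^(2 + 1) (b=2); 2→3: 3^(3 + 1) = 81; 81−1 = 80
i=1: 80 = 2·3^3 + 2·3^2 + 2·3 + 2 (b=3); 3→4: 2·4^4 + 2·4^2 + 2·4 + 2 = 554; 554−1 = 553
i=2: 553 = 2·4^4 + 2·4^2 + 2·4 + 1 (b=4); 4→5: 2·5^5 + 2·5^2 + 2·5 + 1 = 6311; 6311−1 = 6310
i=3: 6310 = 2·5^5 + 2·5^2 + 2·5 (b=5); 5→6: 2·6^6 + 2·6^2 + 2·6 = 93396; 93396−1 = 93395
i=4: 93395 = 2·6^6 + 2·6^2 + 6 + 5 (b=6); 6→7: 2·7^7 + 2·7^2 + 7 + 5 = 1647196; 1647196−1 = 1647195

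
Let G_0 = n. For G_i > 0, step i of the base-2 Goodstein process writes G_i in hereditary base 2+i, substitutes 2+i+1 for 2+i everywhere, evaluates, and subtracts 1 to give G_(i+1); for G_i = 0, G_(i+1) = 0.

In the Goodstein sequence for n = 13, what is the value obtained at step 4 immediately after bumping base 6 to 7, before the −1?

(0) 13|_2 = 2^(2 + 1) + 2^2 + 1 ↦ 3^(3 + 1) + 3^3 + 1|_3 = 109 ⇒ 108
(1) 108|_3 = 3^(3 + 1) + 3^3 ↦ 4^(4 + 1) + 4^4|_4 = 1280 ⇒ 1279
(2) 1279|_4 = 4^(4 + 1) + 3·4^3 + 3·4^2 + 3·4 + 3 ↦ 5^(5 + 1) + 3·5^3 + 3·5^2 + 3·5 + 3|_5 = 16093 ⇒ 16092
(3) 16092|_5 = 5^(5 + 1) + 3·5^3 + 3·5^2 + 3·5 + 2 ↦ 6^(6 + 1) + 3·6^3 + 3·6^2 + 3·6 + 2|_6 = 280712 ⇒ 280711

5765999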